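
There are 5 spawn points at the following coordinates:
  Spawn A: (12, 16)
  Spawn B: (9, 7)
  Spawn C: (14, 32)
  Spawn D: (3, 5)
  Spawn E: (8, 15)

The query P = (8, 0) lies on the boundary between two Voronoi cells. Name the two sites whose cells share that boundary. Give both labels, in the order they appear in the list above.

Squared distances from P to each site:
d²(P, Spawn A) = (8−12)² + (0−16)² = 16 + 256 = 272
d²(P, Spawn B) = (8−9)² + (0−7)² = 1 + 49 = 50
d²(P, Spawn C) = (8−14)² + (0−32)² = 36 + 1024 = 1060
d²(P, Spawn D) = (8−3)² + (0−5)² = 25 + 25 = 50
d²(P, Spawn E) = (8−8)² + (0−15)² = 0 + 225 = 225
P is equidistant from Spawn B and Spawn D (both at squared distance 50), and every other site is strictly farther — so P lies on the Spawn B–Spawn D Voronoi edge.

Spawn B and Spawn D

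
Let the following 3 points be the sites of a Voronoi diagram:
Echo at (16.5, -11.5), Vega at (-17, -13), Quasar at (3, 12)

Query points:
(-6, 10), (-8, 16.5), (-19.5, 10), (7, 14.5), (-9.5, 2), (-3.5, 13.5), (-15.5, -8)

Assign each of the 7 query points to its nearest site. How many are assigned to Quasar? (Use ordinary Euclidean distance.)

6

(-6, 10) — d² to each: Echo:968.5, Vega:650, Quasar:85 → nearest is Quasar
(-8, 16.5) — d² to each: Echo:1384.25, Vega:951.25, Quasar:141.25 → nearest is Quasar
(-19.5, 10) — d² to each: Echo:1758.25, Vega:535.25, Quasar:510.25 → nearest is Quasar
(7, 14.5) — d² to each: Echo:766.25, Vega:1332.25, Quasar:22.25 → nearest is Quasar
(-9.5, 2) — d² to each: Echo:858.25, Vega:281.25, Quasar:256.25 → nearest is Quasar
(-3.5, 13.5) — d² to each: Echo:1025, Vega:884.5, Quasar:44.5 → nearest is Quasar
(-15.5, -8) — d² to each: Echo:1036.25, Vega:27.25, Quasar:742.25 → nearest is Vega
6 of the 7 points have Quasar as nearest.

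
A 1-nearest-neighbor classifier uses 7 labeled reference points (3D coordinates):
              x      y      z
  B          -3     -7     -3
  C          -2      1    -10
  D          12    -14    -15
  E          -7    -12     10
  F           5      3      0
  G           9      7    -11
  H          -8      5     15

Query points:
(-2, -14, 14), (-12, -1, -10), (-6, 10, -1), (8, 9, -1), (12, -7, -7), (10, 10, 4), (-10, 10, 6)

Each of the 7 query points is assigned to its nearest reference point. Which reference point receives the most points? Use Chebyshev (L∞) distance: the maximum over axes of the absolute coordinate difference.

F

(-2, -14, 14) — d to each: B:17, C:24, D:29, E:5, F:17, G:25, H:19 → nearest is E
(-12, -1, -10) — d to each: B:9, C:10, D:24, E:20, F:17, G:21, H:25 → nearest is B
(-6, 10, -1) — d to each: B:17, C:9, D:24, E:22, F:11, G:15, H:16 → nearest is C
(8, 9, -1) — d to each: B:16, C:10, D:23, E:21, F:6, G:10, H:16 → nearest is F
(12, -7, -7) — d to each: B:15, C:14, D:8, E:19, F:10, G:14, H:22 → nearest is D
(10, 10, 4) — d to each: B:17, C:14, D:24, E:22, F:7, G:15, H:18 → nearest is F
(-10, 10, 6) — d to each: B:17, C:16, D:24, E:22, F:15, G:19, H:9 → nearest is H
Tally — B:1, C:1, D:1, E:1, F:2, H:1. F captures the most (2).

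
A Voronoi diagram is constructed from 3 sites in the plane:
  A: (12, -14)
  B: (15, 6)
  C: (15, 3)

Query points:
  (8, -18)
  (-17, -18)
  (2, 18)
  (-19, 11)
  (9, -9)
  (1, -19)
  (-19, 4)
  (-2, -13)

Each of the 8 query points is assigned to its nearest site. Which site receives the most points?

(8, -18) — d² to each: A:32, B:625, C:490 → nearest is A
(-17, -18) — d² to each: A:857, B:1600, C:1465 → nearest is A
(2, 18) — d² to each: A:1124, B:313, C:394 → nearest is B
(-19, 11) — d² to each: A:1586, B:1181, C:1220 → nearest is B
(9, -9) — d² to each: A:34, B:261, C:180 → nearest is A
(1, -19) — d² to each: A:146, B:821, C:680 → nearest is A
(-19, 4) — d² to each: A:1285, B:1160, C:1157 → nearest is C
(-2, -13) — d² to each: A:197, B:650, C:545 → nearest is A
Tally — A:5, B:2, C:1. A captures the most (5).

A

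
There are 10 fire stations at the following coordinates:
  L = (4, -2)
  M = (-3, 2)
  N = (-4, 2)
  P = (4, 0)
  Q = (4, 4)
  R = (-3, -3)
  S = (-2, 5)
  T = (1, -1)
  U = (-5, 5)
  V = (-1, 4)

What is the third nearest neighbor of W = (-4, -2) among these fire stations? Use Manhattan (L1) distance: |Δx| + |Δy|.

d(W,L) = 8 + 0 = 8
d(W,M) = 1 + 4 = 5
d(W,N) = 0 + 4 = 4
d(W,P) = 8 + 2 = 10
d(W,Q) = 8 + 6 = 14
d(W,R) = 1 + 1 = 2
d(W,S) = 2 + 7 = 9
d(W,T) = 5 + 1 = 6
d(W,U) = 1 + 7 = 8
d(W,V) = 3 + 6 = 9
Sorted ascending: R, N, M, T, … — the third-nearest is M.

M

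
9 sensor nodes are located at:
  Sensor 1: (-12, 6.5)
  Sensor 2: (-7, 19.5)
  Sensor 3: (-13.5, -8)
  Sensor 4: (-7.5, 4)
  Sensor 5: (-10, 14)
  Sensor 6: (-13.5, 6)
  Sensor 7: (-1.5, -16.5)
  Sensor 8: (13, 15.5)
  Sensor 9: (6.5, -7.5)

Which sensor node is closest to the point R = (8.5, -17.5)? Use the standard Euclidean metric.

Sensor 7

Squared Euclidean distances:
d²(R, Sensor 1) = (8.5−(-12))² + (-17.5−6.5)² = 420.25 + 576 = 996.25
d²(R, Sensor 2) = (8.5−(-7))² + (-17.5−19.5)² = 240.25 + 1369 = 1609.25
d²(R, Sensor 3) = (8.5−(-13.5))² + (-17.5−(-8))² = 484 + 90.25 = 574.25
d²(R, Sensor 4) = (8.5−(-7.5))² + (-17.5−4)² = 256 + 462.25 = 718.25
d²(R, Sensor 5) = (8.5−(-10))² + (-17.5−14)² = 342.25 + 992.25 = 1334.5
d²(R, Sensor 6) = (8.5−(-13.5))² + (-17.5−6)² = 484 + 552.25 = 1036.25
d²(R, Sensor 7) = (8.5−(-1.5))² + (-17.5−(-16.5))² = 100 + 1 = 101
d²(R, Sensor 8) = (8.5−13)² + (-17.5−15.5)² = 20.25 + 1089 = 1109.25
d²(R, Sensor 9) = (8.5−6.5)² + (-17.5−(-7.5))² = 4 + 100 = 104
Sensor 7 is nearest.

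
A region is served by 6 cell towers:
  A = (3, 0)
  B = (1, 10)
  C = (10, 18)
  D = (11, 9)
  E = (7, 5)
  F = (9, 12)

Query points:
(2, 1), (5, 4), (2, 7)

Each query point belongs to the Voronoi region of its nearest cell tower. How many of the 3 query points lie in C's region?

0

(2, 1) — d² to each: A:2, B:82, C:353, D:145, E:41, F:170 → nearest is A
(5, 4) — d² to each: A:20, B:52, C:221, D:61, E:5, F:80 → nearest is E
(2, 7) — d² to each: A:50, B:10, C:185, D:85, E:29, F:74 → nearest is B
0 of the 3 points have C as nearest.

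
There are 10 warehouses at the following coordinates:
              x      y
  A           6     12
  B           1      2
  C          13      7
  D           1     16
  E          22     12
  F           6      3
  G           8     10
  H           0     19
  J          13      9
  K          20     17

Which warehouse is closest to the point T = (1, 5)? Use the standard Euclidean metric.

Squared Euclidean distances:
|TA|² = (1−6)² + (5−12)² = 25 + 49 = 74
|TB|² = (1−1)² + (5−2)² = 0 + 9 = 9
|TC|² = (1−13)² + (5−7)² = 144 + 4 = 148
|TD|² = (1−1)² + (5−16)² = 0 + 121 = 121
|TE|² = (1−22)² + (5−12)² = 441 + 49 = 490
|TF|² = (1−6)² + (5−3)² = 25 + 4 = 29
|TG|² = (1−8)² + (5−10)² = 49 + 25 = 74
|TH|² = (1−0)² + (5−19)² = 1 + 196 = 197
|TJ|² = (1−13)² + (5−9)² = 144 + 16 = 160
|TK|² = (1−20)² + (5−17)² = 361 + 144 = 505
B is nearest.

B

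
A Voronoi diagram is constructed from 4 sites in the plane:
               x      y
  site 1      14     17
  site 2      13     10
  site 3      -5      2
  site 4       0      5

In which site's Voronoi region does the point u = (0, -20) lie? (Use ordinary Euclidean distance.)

Since √ is increasing, it suffices to compare squared distances:
d²(u, site 1) = (0−14)² + (-20−17)² = 196 + 1369 = 1565
d²(u, site 2) = (0−13)² + (-20−10)² = 169 + 900 = 1069
d²(u, site 3) = (0−(-5))² + (-20−2)² = 25 + 484 = 509
d²(u, site 4) = (0−0)² + (-20−5)² = 0 + 625 = 625
The smallest is to site 3, so u lies in the Voronoi region of site 3.

site 3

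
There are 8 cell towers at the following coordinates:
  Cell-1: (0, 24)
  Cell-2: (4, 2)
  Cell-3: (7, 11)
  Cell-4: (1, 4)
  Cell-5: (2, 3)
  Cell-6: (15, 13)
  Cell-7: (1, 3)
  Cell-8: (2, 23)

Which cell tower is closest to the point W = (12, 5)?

Cell-3

Squared Euclidean distances:
d²(W, Cell-1) = (12−0)² + (5−24)² = 144 + 361 = 505
d²(W, Cell-2) = (12−4)² + (5−2)² = 64 + 9 = 73
d²(W, Cell-3) = (12−7)² + (5−11)² = 25 + 36 = 61
d²(W, Cell-4) = (12−1)² + (5−4)² = 121 + 1 = 122
d²(W, Cell-5) = (12−2)² + (5−3)² = 100 + 4 = 104
d²(W, Cell-6) = (12−15)² + (5−13)² = 9 + 64 = 73
d²(W, Cell-7) = (12−1)² + (5−3)² = 121 + 4 = 125
d²(W, Cell-8) = (12−2)² + (5−23)² = 100 + 324 = 424
The smallest is to Cell-3, so W lies in the Voronoi region of Cell-3.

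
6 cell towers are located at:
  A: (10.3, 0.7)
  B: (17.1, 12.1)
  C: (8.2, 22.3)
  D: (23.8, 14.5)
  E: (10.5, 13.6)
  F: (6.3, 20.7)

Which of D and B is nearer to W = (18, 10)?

B

Compare squared distances:
|WD|² = (18−23.8)² + (10−14.5)² = 33.64 + 20.25 = 53.89
|WB|² = (18−17.1)² + (10−12.1)² = 0.81 + 4.41 = 5.22
53.89 > 5.22, so B is closer.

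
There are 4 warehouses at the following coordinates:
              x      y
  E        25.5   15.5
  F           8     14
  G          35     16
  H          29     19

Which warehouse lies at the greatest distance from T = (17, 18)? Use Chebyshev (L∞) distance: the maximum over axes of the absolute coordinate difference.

G

d(T,E) = max(8.5, 2.5) = 8.5
d(T,F) = max(9, 4) = 9
d(T,G) = max(18, 2) = 18
d(T,H) = max(12, 1) = 12
The largest is to G.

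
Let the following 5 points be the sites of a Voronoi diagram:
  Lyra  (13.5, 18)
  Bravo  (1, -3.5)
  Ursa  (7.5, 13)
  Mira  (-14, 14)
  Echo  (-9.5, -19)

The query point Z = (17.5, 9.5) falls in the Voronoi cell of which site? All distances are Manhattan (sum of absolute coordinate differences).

d(Z, Lyra) = |17.5−13.5| + |9.5−18| = 4 + 8.5 = 12.5
d(Z, Bravo) = |17.5−1| + |9.5−(-3.5)| = 16.5 + 13 = 29.5
d(Z, Ursa) = |17.5−7.5| + |9.5−13| = 10 + 3.5 = 13.5
d(Z, Mira) = |17.5−(-14)| + |9.5−14| = 31.5 + 4.5 = 36
d(Z, Echo) = |17.5−(-9.5)| + |9.5−(-19)| = 27 + 28.5 = 55.5
Lyra is nearest.

Lyra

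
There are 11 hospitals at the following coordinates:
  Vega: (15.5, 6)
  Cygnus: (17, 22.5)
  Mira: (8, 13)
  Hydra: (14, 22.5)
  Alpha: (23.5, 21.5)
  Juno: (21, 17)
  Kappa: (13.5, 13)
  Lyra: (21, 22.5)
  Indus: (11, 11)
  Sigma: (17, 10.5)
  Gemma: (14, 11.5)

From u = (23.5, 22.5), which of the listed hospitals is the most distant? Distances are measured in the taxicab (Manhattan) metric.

Mira

d(u, Vega) = |23.5−15.5| + |22.5−6| = 8 + 16.5 = 24.5
d(u, Cygnus) = |23.5−17| + |22.5−22.5| = 6.5 + 0 = 6.5
d(u, Mira) = |23.5−8| + |22.5−13| = 15.5 + 9.5 = 25
d(u, Hydra) = |23.5−14| + |22.5−22.5| = 9.5 + 0 = 9.5
d(u, Alpha) = |23.5−23.5| + |22.5−21.5| = 0 + 1 = 1
d(u, Juno) = |23.5−21| + |22.5−17| = 2.5 + 5.5 = 8
d(u, Kappa) = |23.5−13.5| + |22.5−13| = 10 + 9.5 = 19.5
d(u, Lyra) = |23.5−21| + |22.5−22.5| = 2.5 + 0 = 2.5
d(u, Indus) = |23.5−11| + |22.5−11| = 12.5 + 11.5 = 24
d(u, Sigma) = |23.5−17| + |22.5−10.5| = 6.5 + 12 = 18.5
d(u, Gemma) = |23.5−14| + |22.5−11.5| = 9.5 + 11 = 20.5
The largest is to Mira.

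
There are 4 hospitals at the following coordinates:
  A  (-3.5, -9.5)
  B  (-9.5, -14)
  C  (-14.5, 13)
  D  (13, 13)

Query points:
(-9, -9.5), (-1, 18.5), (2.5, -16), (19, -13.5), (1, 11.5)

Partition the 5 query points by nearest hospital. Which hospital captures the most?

(-9, -9.5) — d² to each: A:30.25, B:20.5, C:536.5, D:990.25 → nearest is B
(-1, 18.5) — d² to each: A:790.25, B:1128.5, C:212.5, D:226.25 → nearest is C
(2.5, -16) — d² to each: A:78.25, B:148, C:1130, D:951.25 → nearest is A
(19, -13.5) — d² to each: A:522.25, B:812.5, C:1824.5, D:738.25 → nearest is A
(1, 11.5) — d² to each: A:461.25, B:760.5, C:242.5, D:146.25 → nearest is D
Tally — A:2, B:1, C:1, D:1. A captures the most (2).

A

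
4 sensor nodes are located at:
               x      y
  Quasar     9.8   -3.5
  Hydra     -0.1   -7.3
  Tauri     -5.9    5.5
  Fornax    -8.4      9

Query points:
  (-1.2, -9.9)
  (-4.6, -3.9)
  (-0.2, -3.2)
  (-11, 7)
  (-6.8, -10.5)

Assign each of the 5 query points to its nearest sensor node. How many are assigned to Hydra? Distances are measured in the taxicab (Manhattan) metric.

4

(-1.2, -9.9) — d to each: Quasar:17.4, Hydra:3.7, Tauri:20.1, Fornax:26.1 → nearest is Hydra
(-4.6, -3.9) — d to each: Quasar:14.8, Hydra:7.9, Tauri:10.7, Fornax:16.7 → nearest is Hydra
(-0.2, -3.2) — d to each: Quasar:10.3, Hydra:4.2, Tauri:14.4, Fornax:20.4 → nearest is Hydra
(-11, 7) — d to each: Quasar:31.3, Hydra:25.2, Tauri:6.6, Fornax:4.6 → nearest is Fornax
(-6.8, -10.5) — d to each: Quasar:23.6, Hydra:9.9, Tauri:16.9, Fornax:21.1 → nearest is Hydra
4 of the 5 points have Hydra as nearest.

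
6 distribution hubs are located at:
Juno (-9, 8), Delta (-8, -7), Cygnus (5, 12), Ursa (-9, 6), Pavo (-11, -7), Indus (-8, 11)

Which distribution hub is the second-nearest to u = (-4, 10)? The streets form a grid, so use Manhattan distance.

d(u, Juno) = |-4−(-9)| + |10−8| = 5 + 2 = 7
d(u, Delta) = |-4−(-8)| + |10−(-7)| = 4 + 17 = 21
d(u, Cygnus) = |-4−5| + |10−12| = 9 + 2 = 11
d(u, Ursa) = |-4−(-9)| + |10−6| = 5 + 4 = 9
d(u, Pavo) = |-4−(-11)| + |10−(-7)| = 7 + 17 = 24
d(u, Indus) = |-4−(-8)| + |10−11| = 4 + 1 = 5
Sorted ascending: Indus, Juno, Ursa, … — the second-nearest is Juno.

Juno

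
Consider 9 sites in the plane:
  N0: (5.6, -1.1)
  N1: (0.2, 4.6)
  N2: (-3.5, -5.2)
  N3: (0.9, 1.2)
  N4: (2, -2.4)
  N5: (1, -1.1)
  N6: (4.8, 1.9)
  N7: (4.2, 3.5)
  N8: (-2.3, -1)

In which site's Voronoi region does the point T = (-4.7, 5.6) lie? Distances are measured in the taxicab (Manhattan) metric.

d(T,N0) = |-4.7−5.6| + |5.6−(-1.1)| = 10.3 + 6.7 = 17
d(T,N1) = |-4.7−0.2| + |5.6−4.6| = 4.9 + 1 = 5.9
d(T,N2) = |-4.7−(-3.5)| + |5.6−(-5.2)| = 1.2 + 10.8 = 12
d(T,N3) = |-4.7−0.9| + |5.6−1.2| = 5.6 + 4.4 = 10
d(T,N4) = |-4.7−2| + |5.6−(-2.4)| = 6.7 + 8 = 14.7
d(T,N5) = |-4.7−1| + |5.6−(-1.1)| = 5.7 + 6.7 = 12.4
d(T,N6) = |-4.7−4.8| + |5.6−1.9| = 9.5 + 3.7 = 13.2
d(T,N7) = |-4.7−4.2| + |5.6−3.5| = 8.9 + 2.1 = 11
d(T,N8) = |-4.7−(-2.3)| + |5.6−(-1)| = 2.4 + 6.6 = 9
The smallest is to N1, so T lies in the Voronoi region of N1.

N1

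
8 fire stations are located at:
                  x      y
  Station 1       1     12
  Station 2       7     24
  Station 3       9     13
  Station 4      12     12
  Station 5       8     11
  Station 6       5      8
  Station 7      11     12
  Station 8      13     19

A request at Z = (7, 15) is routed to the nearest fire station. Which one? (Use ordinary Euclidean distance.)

Since √ is increasing, it suffices to compare squared distances:
d²(Z, Station 1) = 36 + 9 = 45
d²(Z, Station 2) = 0 + 81 = 81
d²(Z, Station 3) = 4 + 4 = 8
d²(Z, Station 4) = 25 + 9 = 34
d²(Z, Station 5) = 1 + 16 = 17
d²(Z, Station 6) = 4 + 49 = 53
d²(Z, Station 7) = 16 + 9 = 25
d²(Z, Station 8) = 36 + 16 = 52
Minimum is at Station 3.

Station 3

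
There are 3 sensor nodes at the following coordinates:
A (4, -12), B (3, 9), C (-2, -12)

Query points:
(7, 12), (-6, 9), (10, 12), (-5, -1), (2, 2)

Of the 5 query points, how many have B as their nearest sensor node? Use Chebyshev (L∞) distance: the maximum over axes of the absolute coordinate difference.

(7, 12) — d to each: A:24, B:4, C:24 → nearest is B
(-6, 9) — d to each: A:21, B:9, C:21 → nearest is B
(10, 12) — d to each: A:24, B:7, C:24 → nearest is B
(-5, -1) — d to each: A:11, B:10, C:11 → nearest is B
(2, 2) — d to each: A:14, B:7, C:14 → nearest is B
5 of the 5 points have B as nearest.

5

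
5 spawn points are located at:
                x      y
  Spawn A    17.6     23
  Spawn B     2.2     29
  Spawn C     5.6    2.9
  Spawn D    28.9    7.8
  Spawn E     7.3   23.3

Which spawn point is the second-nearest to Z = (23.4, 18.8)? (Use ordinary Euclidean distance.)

Spawn D

Since √ is increasing, it suffices to compare squared distances:
d²(Z, Spawn A) = 33.64 + 17.64 = 51.28
d²(Z, Spawn B) = 449.44 + 104.04 = 553.48
d²(Z, Spawn C) = 316.84 + 252.81 = 569.65
d²(Z, Spawn D) = 30.25 + 121 = 151.25
d²(Z, Spawn E) = 259.21 + 20.25 = 279.46
Sorted ascending: Spawn A, Spawn D, Spawn E, … — the second-nearest is Spawn D.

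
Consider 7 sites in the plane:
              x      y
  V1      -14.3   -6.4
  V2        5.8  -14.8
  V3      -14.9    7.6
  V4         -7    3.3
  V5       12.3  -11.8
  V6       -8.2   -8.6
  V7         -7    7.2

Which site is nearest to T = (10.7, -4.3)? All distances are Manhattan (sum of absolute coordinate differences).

d(T,V1) = |10.7−(-14.3)| + |-4.3−(-6.4)| = 25 + 2.1 = 27.1
d(T,V2) = |10.7−5.8| + |-4.3−(-14.8)| = 4.9 + 10.5 = 15.4
d(T,V3) = |10.7−(-14.9)| + |-4.3−7.6| = 25.6 + 11.9 = 37.5
d(T,V4) = |10.7−(-7)| + |-4.3−3.3| = 17.7 + 7.6 = 25.3
d(T,V5) = |10.7−12.3| + |-4.3−(-11.8)| = 1.6 + 7.5 = 9.1
d(T,V6) = |10.7−(-8.2)| + |-4.3−(-8.6)| = 18.9 + 4.3 = 23.2
d(T,V7) = |10.7−(-7)| + |-4.3−7.2| = 17.7 + 11.5 = 29.2
Minimum is at V5.

V5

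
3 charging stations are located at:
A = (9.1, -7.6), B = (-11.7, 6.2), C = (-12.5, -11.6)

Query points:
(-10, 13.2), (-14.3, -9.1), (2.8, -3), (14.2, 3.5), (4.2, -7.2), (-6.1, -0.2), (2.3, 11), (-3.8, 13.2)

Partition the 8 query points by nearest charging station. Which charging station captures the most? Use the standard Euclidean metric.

B

(-10, 13.2) — d² to each: A:797.45, B:51.89, C:621.29 → nearest is B
(-14.3, -9.1) — d² to each: A:549.81, B:240.85, C:9.49 → nearest is C
(2.8, -3) — d² to each: A:60.85, B:294.89, C:308.05 → nearest is A
(14.2, 3.5) — d² to each: A:149.22, B:678.1, C:940.9 → nearest is A
(4.2, -7.2) — d² to each: A:24.17, B:432.37, C:298.25 → nearest is A
(-6.1, -0.2) — d² to each: A:285.8, B:72.32, C:170.92 → nearest is B
(2.3, 11) — d² to each: A:392.2, B:219.04, C:729.8 → nearest is B
(-3.8, 13.2) — d² to each: A:599.05, B:111.41, C:690.73 → nearest is B
Tally — A:3, B:4, C:1. B captures the most (4).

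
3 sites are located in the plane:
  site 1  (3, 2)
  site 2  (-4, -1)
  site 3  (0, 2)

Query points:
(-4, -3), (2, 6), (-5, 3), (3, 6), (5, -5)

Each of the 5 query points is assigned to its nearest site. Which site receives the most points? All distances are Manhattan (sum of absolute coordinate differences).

site 1

(-4, -3) — d to each: site 1:12, site 2:2, site 3:9 → nearest is site 2
(2, 6) — d to each: site 1:5, site 2:13, site 3:6 → nearest is site 1
(-5, 3) — d to each: site 1:9, site 2:5, site 3:6 → nearest is site 2
(3, 6) — d to each: site 1:4, site 2:14, site 3:7 → nearest is site 1
(5, -5) — d to each: site 1:9, site 2:13, site 3:12 → nearest is site 1
Tally — site 1:3, site 2:2. site 1 captures the most (3).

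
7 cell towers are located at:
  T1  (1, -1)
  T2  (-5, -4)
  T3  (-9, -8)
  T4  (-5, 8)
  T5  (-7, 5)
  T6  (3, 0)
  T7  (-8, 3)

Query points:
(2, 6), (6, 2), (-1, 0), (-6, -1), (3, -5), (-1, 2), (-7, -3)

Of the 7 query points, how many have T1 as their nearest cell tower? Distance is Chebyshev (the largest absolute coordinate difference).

(2, 6) — d to each: T1:7, T2:10, T3:14, T4:7, T5:9, T6:6, T7:10 → nearest is T6
(6, 2) — d to each: T1:5, T2:11, T3:15, T4:11, T5:13, T6:3, T7:14 → nearest is T6
(-1, 0) — d to each: T1:2, T2:4, T3:8, T4:8, T5:6, T6:4, T7:7 → nearest is T1
(-6, -1) — d to each: T1:7, T2:3, T3:7, T4:9, T5:6, T6:9, T7:4 → nearest is T2
(3, -5) — d to each: T1:4, T2:8, T3:12, T4:13, T5:10, T6:5, T7:11 → nearest is T1
(-1, 2) — d to each: T1:3, T2:6, T3:10, T4:6, T5:6, T6:4, T7:7 → nearest is T1
(-7, -3) — d to each: T1:8, T2:2, T3:5, T4:11, T5:8, T6:10, T7:6 → nearest is T2
3 of the 7 points have T1 as nearest.

3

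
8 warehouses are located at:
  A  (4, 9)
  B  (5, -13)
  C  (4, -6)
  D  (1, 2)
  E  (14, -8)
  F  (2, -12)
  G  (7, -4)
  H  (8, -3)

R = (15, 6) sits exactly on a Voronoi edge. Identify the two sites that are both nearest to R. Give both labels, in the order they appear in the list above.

Squared distances from R to each site:
|RA|² = (15−4)² + (6−9)² = 121 + 9 = 130
|RB|² = (15−5)² + (6−(-13))² = 100 + 361 = 461
|RC|² = (15−4)² + (6−(-6))² = 121 + 144 = 265
|RD|² = (15−1)² + (6−2)² = 196 + 16 = 212
|RE|² = (15−14)² + (6−(-8))² = 1 + 196 = 197
|RF|² = (15−2)² + (6−(-12))² = 169 + 324 = 493
|RG|² = (15−7)² + (6−(-4))² = 64 + 100 = 164
|RH|² = (15−8)² + (6−(-3))² = 49 + 81 = 130
R is equidistant from A and H (both at squared distance 130), and every other site is strictly farther — so R lies on the A–H Voronoi edge.

A and H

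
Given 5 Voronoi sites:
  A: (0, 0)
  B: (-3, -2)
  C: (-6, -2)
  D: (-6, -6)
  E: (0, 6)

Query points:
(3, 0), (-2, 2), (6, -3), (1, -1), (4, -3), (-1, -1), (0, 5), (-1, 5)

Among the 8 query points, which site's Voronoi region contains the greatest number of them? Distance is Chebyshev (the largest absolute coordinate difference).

(3, 0) — d to each: A:3, B:6, C:9, D:9, E:6 → nearest is A
(-2, 2) — d to each: A:2, B:4, C:4, D:8, E:4 → nearest is A
(6, -3) — d to each: A:6, B:9, C:12, D:12, E:9 → nearest is A
(1, -1) — d to each: A:1, B:4, C:7, D:7, E:7 → nearest is A
(4, -3) — d to each: A:4, B:7, C:10, D:10, E:9 → nearest is A
(-1, -1) — d to each: A:1, B:2, C:5, D:5, E:7 → nearest is A
(0, 5) — d to each: A:5, B:7, C:7, D:11, E:1 → nearest is E
(-1, 5) — d to each: A:5, B:7, C:7, D:11, E:1 → nearest is E
Tally — A:6, E:2. A captures the most (6).

A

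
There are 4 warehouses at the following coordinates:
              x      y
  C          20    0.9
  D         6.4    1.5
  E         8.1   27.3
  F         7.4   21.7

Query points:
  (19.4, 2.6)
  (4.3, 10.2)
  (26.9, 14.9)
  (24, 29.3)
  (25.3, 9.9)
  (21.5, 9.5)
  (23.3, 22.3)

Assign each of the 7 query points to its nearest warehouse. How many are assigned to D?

(19.4, 2.6) — d² to each: C:3.25, D:170.21, E:737.78, F:508.81 → nearest is C
(4.3, 10.2) — d² to each: C:332.98, D:80.1, E:306.85, F:141.86 → nearest is D
(26.9, 14.9) — d² to each: C:243.61, D:599.81, E:507.2, F:426.49 → nearest is C
(24, 29.3) — d² to each: C:822.56, D:1082.6, E:256.81, F:333.32 → nearest is E
(25.3, 9.9) — d² to each: C:109.09, D:427.77, E:598.6, F:459.65 → nearest is C
(21.5, 9.5) — d² to each: C:76.21, D:292.01, E:496.4, F:347.65 → nearest is C
(23.3, 22.3) — d² to each: C:468.85, D:718.25, E:256.04, F:253.17 → nearest is F
1 of the 7 points has D as nearest.

1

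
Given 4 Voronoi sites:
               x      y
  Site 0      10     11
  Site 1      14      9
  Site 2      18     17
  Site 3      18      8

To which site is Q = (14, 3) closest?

Site 1

Squared Euclidean distances:
d²(Q, Site 0) = (14−10)² + (3−11)² = 16 + 64 = 80
d²(Q, Site 1) = (14−14)² + (3−9)² = 0 + 36 = 36
d²(Q, Site 2) = (14−18)² + (3−17)² = 16 + 196 = 212
d²(Q, Site 3) = (14−18)² + (3−8)² = 16 + 25 = 41
Minimum is at Site 1.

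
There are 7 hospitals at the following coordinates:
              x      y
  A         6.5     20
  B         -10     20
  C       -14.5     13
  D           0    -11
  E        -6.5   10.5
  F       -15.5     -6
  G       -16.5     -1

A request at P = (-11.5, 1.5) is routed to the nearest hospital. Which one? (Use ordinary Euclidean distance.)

G

Squared Euclidean distances:
|PA|² = (-11.5−6.5)² + (1.5−20)² = 324 + 342.25 = 666.25
|PB|² = (-11.5−(-10))² + (1.5−20)² = 2.25 + 342.25 = 344.5
|PC|² = (-11.5−(-14.5))² + (1.5−13)² = 9 + 132.25 = 141.25
|PD|² = (-11.5−0)² + (1.5−(-11))² = 132.25 + 156.25 = 288.5
|PE|² = (-11.5−(-6.5))² + (1.5−10.5)² = 25 + 81 = 106
|PF|² = (-11.5−(-15.5))² + (1.5−(-6))² = 16 + 56.25 = 72.25
|PG|² = (-11.5−(-16.5))² + (1.5−(-1))² = 25 + 6.25 = 31.25
G is nearest.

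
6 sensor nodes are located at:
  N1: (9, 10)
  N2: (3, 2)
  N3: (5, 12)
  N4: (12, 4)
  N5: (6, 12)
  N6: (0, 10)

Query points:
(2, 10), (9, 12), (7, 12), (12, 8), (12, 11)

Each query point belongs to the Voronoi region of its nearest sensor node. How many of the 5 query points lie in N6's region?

1

(2, 10) — d² to each: N1:49, N2:65, N3:13, N4:136, N5:20, N6:4 → nearest is N6
(9, 12) — d² to each: N1:4, N2:136, N3:16, N4:73, N5:9, N6:85 → nearest is N1
(7, 12) — d² to each: N1:8, N2:116, N3:4, N4:89, N5:1, N6:53 → nearest is N5
(12, 8) — d² to each: N1:13, N2:117, N3:65, N4:16, N5:52, N6:148 → nearest is N1
(12, 11) — d² to each: N1:10, N2:162, N3:50, N4:49, N5:37, N6:145 → nearest is N1
1 of the 5 points has N6 as nearest.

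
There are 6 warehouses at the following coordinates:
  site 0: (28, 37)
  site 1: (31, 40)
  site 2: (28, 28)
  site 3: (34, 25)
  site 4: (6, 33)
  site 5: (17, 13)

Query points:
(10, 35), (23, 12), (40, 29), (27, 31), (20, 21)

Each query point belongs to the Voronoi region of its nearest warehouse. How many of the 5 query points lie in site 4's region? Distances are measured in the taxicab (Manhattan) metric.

(10, 35) — d to each: site 0:20, site 1:26, site 2:25, site 3:34, site 4:6, site 5:29 → nearest is site 4
(23, 12) — d to each: site 0:30, site 1:36, site 2:21, site 3:24, site 4:38, site 5:7 → nearest is site 5
(40, 29) — d to each: site 0:20, site 1:20, site 2:13, site 3:10, site 4:38, site 5:39 → nearest is site 3
(27, 31) — d to each: site 0:7, site 1:13, site 2:4, site 3:13, site 4:23, site 5:28 → nearest is site 2
(20, 21) — d to each: site 0:24, site 1:30, site 2:15, site 3:18, site 4:26, site 5:11 → nearest is site 5
1 of the 5 points has site 4 as nearest.

1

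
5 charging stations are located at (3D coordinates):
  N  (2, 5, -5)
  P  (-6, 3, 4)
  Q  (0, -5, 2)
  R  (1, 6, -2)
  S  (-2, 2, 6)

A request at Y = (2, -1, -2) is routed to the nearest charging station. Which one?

Since √ is increasing, it suffices to compare squared distances:
|YN|² = (2−2)² + (-1−5)² + (-2−(-5))² = 0 + 36 + 9 = 45
|YP|² = (2−(-6))² + (-1−3)² + (-2−4)² = 64 + 16 + 36 = 116
|YQ|² = (2−0)² + (-1−(-5))² + (-2−2)² = 4 + 16 + 16 = 36
|YR|² = (2−1)² + (-1−6)² + (-2−(-2))² = 1 + 49 + 0 = 50
|YS|² = (2−(-2))² + (-1−2)² + (-2−6)² = 16 + 9 + 64 = 89
Minimum is at Q.

Q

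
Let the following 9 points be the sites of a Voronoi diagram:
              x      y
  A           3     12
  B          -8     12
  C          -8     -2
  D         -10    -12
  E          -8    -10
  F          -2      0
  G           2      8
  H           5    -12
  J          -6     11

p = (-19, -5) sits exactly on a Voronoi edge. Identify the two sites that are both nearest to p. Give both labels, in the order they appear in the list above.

Squared distances from p to each site:
|pA|² = 484 + 289 = 773
|pB|² = 121 + 289 = 410
|pC|² = 121 + 9 = 130
|pD|² = 81 + 49 = 130
|pE|² = 121 + 25 = 146
|pF|² = 289 + 25 = 314
|pG|² = 441 + 169 = 610
|pH|² = 576 + 49 = 625
|pJ|² = 169 + 256 = 425
p is equidistant from C and D (both at squared distance 130), and every other site is strictly farther — so p lies on the C–D Voronoi edge.

C and D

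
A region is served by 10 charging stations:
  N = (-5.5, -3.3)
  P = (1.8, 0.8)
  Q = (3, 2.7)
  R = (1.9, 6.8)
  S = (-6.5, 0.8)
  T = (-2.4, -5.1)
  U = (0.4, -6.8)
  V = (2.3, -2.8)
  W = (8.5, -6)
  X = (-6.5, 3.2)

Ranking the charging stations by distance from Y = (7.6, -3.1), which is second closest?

V

Since √ is increasing, it suffices to compare squared distances:
|YN|² = 171.61 + 0.04 = 171.65
|YP|² = 33.64 + 15.21 = 48.85
|YQ|² = 21.16 + 33.64 = 54.8
|YR|² = 32.49 + 98.01 = 130.5
|YS|² = 198.81 + 15.21 = 214.02
|YT|² = 100 + 4 = 104
|YU|² = 51.84 + 13.69 = 65.53
|YV|² = 28.09 + 0.09 = 28.18
|YW|² = 0.81 + 8.41 = 9.22
|YX|² = 198.81 + 39.69 = 238.5
Sorted ascending: W, V, P, … — the second-nearest is V.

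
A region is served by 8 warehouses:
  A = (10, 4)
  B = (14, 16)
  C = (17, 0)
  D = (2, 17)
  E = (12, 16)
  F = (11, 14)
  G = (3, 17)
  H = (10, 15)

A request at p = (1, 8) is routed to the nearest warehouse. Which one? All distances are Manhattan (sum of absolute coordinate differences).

D

d(p,A) = |1−10| + |8−4| = 9 + 4 = 13
d(p,B) = |1−14| + |8−16| = 13 + 8 = 21
d(p,C) = |1−17| + |8−0| = 16 + 8 = 24
d(p,D) = |1−2| + |8−17| = 1 + 9 = 10
d(p,E) = |1−12| + |8−16| = 11 + 8 = 19
d(p,F) = |1−11| + |8−14| = 10 + 6 = 16
d(p,G) = |1−3| + |8−17| = 2 + 9 = 11
d(p,H) = |1−10| + |8−15| = 9 + 7 = 16
Minimum is at D.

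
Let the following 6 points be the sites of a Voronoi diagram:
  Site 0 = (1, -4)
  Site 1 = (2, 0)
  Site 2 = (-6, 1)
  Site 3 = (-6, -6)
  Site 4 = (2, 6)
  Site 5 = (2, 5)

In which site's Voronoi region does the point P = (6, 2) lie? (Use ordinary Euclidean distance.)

Compare squared distances (the ordering matches that of the actual distances):
d²(P, Site 0) = (6−1)² + (2−(-4))² = 25 + 36 = 61
d²(P, Site 1) = (6−2)² + (2−0)² = 16 + 4 = 20
d²(P, Site 2) = (6−(-6))² + (2−1)² = 144 + 1 = 145
d²(P, Site 3) = (6−(-6))² + (2−(-6))² = 144 + 64 = 208
d²(P, Site 4) = (6−2)² + (2−6)² = 16 + 16 = 32
d²(P, Site 5) = (6−2)² + (2−5)² = 16 + 9 = 25
Minimum is at Site 1.

Site 1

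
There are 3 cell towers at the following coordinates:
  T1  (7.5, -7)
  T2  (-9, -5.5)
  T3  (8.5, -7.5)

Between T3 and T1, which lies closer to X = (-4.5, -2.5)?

Compare squared distances:
|XT3|² = (-4.5−8.5)² + (-2.5−(-7.5))² = 169 + 25 = 194
|XT1|² = (-4.5−7.5)² + (-2.5−(-7))² = 144 + 20.25 = 164.25
194 > 164.25, so T1 is closer.

T1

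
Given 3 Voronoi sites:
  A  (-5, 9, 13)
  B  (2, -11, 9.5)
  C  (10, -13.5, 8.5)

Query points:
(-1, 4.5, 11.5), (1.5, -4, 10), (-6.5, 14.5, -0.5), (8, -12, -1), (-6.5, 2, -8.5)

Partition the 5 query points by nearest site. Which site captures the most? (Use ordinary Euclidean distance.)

A

(-1, 4.5, 11.5) — d² to each: A:38.5, B:253.25, C:454 → nearest is A
(1.5, -4, 10) — d² to each: A:220.25, B:49.5, C:164.75 → nearest is B
(-6.5, 14.5, -0.5) — d² to each: A:214.75, B:822.5, C:1137.25 → nearest is A
(8, -12, -1) — d² to each: A:806, B:147.25, C:96.5 → nearest is C
(-6.5, 2, -8.5) — d² to each: A:513.5, B:565.25, C:801.5 → nearest is A
Tally — A:3, B:1, C:1. A captures the most (3).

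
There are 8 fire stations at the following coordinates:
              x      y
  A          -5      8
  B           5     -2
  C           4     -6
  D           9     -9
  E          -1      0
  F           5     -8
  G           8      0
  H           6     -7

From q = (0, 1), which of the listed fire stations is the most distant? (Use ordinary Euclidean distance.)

Squared Euclidean distances:
|qA|² = (0−(-5))² + (1−8)² = 25 + 49 = 74
|qB|² = (0−5)² + (1−(-2))² = 25 + 9 = 34
|qC|² = (0−4)² + (1−(-6))² = 16 + 49 = 65
|qD|² = (0−9)² + (1−(-9))² = 81 + 100 = 181
|qE|² = (0−(-1))² + (1−0)² = 1 + 1 = 2
|qF|² = (0−5)² + (1−(-8))² = 25 + 81 = 106
|qG|² = (0−8)² + (1−0)² = 64 + 1 = 65
|qH|² = (0−6)² + (1−(-7))² = 36 + 64 = 100
The largest is to D.

D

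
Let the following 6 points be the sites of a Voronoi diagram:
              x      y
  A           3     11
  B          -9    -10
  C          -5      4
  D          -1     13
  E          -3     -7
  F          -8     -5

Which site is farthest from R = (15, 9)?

B

Squared Euclidean distances:
|RA|² = 144 + 4 = 148
|RB|² = 576 + 361 = 937
|RC|² = 400 + 25 = 425
|RD|² = 256 + 16 = 272
|RE|² = 324 + 256 = 580
|RF|² = 529 + 196 = 725
The largest is to B.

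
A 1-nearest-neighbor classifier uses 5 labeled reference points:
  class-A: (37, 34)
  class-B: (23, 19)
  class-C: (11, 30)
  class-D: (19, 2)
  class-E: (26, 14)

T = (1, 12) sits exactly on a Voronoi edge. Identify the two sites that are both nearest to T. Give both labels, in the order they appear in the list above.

Squared distances from T to each site:
d²(T, class-A) = (1−37)² + (12−34)² = 1296 + 484 = 1780
d²(T, class-B) = (1−23)² + (12−19)² = 484 + 49 = 533
d²(T, class-C) = (1−11)² + (12−30)² = 100 + 324 = 424
d²(T, class-D) = (1−19)² + (12−2)² = 324 + 100 = 424
d²(T, class-E) = (1−26)² + (12−14)² = 625 + 4 = 629
T is equidistant from class-C and class-D (both at squared distance 424), and every other site is strictly farther — so T lies on the class-C–class-D Voronoi edge.

class-C and class-D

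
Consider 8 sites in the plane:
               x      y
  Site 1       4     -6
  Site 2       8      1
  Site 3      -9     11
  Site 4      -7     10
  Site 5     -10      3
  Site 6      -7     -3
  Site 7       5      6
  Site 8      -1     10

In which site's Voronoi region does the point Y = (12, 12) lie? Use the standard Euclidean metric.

Site 7

Squared Euclidean distances:
d²(Y, Site 1) = (12−4)² + (12−(-6))² = 64 + 324 = 388
d²(Y, Site 2) = (12−8)² + (12−1)² = 16 + 121 = 137
d²(Y, Site 3) = (12−(-9))² + (12−11)² = 441 + 1 = 442
d²(Y, Site 4) = (12−(-7))² + (12−10)² = 361 + 4 = 365
d²(Y, Site 5) = (12−(-10))² + (12−3)² = 484 + 81 = 565
d²(Y, Site 6) = (12−(-7))² + (12−(-3))² = 361 + 225 = 586
d²(Y, Site 7) = (12−5)² + (12−6)² = 49 + 36 = 85
d²(Y, Site 8) = (12−(-1))² + (12−10)² = 169 + 4 = 173
Minimum is at Site 7.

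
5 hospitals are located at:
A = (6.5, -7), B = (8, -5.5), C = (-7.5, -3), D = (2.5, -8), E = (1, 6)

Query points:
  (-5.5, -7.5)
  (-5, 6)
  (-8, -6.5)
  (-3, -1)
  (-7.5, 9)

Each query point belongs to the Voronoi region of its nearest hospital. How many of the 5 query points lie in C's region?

(-5.5, -7.5) — d² to each: A:144.25, B:186.25, C:24.25, D:64.25, E:224.5 → nearest is C
(-5, 6) — d² to each: A:301.25, B:301.25, C:87.25, D:252.25, E:36 → nearest is E
(-8, -6.5) — d² to each: A:210.5, B:257, C:12.5, D:112.5, E:237.25 → nearest is C
(-3, -1) — d² to each: A:126.25, B:141.25, C:24.25, D:79.25, E:65 → nearest is C
(-7.5, 9) — d² to each: A:452, B:450.5, C:144, D:389, E:81.25 → nearest is E
3 of the 5 points have C as nearest.

3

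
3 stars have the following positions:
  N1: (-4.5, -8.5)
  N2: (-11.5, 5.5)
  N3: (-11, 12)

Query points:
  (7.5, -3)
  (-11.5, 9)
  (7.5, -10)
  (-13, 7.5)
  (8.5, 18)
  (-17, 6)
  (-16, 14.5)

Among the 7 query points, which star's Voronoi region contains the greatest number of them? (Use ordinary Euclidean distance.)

N3

(7.5, -3) — d² to each: N1:174.25, N2:433.25, N3:567.25 → nearest is N1
(-11.5, 9) — d² to each: N1:355.25, N2:12.25, N3:9.25 → nearest is N3
(7.5, -10) — d² to each: N1:146.25, N2:601.25, N3:826.25 → nearest is N1
(-13, 7.5) — d² to each: N1:328.25, N2:6.25, N3:24.25 → nearest is N2
(8.5, 18) — d² to each: N1:871.25, N2:556.25, N3:416.25 → nearest is N3
(-17, 6) — d² to each: N1:366.5, N2:30.5, N3:72 → nearest is N2
(-16, 14.5) — d² to each: N1:661.25, N2:101.25, N3:31.25 → nearest is N3
Tally — N1:2, N2:2, N3:3. N3 captures the most (3).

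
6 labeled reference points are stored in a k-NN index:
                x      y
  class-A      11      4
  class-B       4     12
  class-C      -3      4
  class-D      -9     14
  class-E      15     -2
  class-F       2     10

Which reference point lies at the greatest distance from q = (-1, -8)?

Since √ is increasing, it suffices to compare squared distances:
d²(q, class-A) = (-1−11)² + (-8−4)² = 144 + 144 = 288
d²(q, class-B) = (-1−4)² + (-8−12)² = 25 + 400 = 425
d²(q, class-C) = (-1−(-3))² + (-8−4)² = 4 + 144 = 148
d²(q, class-D) = (-1−(-9))² + (-8−14)² = 64 + 484 = 548
d²(q, class-E) = (-1−15)² + (-8−(-2))² = 256 + 36 = 292
d²(q, class-F) = (-1−2)² + (-8−10)² = 9 + 324 = 333
The largest is to class-D.

class-D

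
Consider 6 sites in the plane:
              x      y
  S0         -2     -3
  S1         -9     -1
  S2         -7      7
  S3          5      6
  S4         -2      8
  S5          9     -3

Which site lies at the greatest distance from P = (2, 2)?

Since √ is increasing, it suffices to compare squared distances:
|PS0|² = 16 + 25 = 41
|PS1|² = 121 + 9 = 130
|PS2|² = 81 + 25 = 106
|PS3|² = 9 + 16 = 25
|PS4|² = 16 + 36 = 52
|PS5|² = 49 + 25 = 74
The largest is to S1.

S1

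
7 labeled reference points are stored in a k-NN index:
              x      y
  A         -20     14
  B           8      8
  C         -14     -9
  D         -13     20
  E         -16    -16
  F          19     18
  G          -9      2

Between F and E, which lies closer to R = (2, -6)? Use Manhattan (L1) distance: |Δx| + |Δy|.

E

d(R,F) = |2−19| + |-6−18| = 17 + 24 = 41
d(R,E) = |2−(-16)| + |-6−(-16)| = 18 + 10 = 28
41 > 28, so E is closer.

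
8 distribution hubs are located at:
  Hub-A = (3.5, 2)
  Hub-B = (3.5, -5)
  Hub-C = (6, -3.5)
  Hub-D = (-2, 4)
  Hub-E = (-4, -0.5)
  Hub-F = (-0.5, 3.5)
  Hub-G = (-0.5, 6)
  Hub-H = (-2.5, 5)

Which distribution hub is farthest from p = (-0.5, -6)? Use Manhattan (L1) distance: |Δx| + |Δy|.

Hub-H

d(p, Hub-A) = |-0.5−3.5| + |-6−2| = 4 + 8 = 12
d(p, Hub-B) = |-0.5−3.5| + |-6−(-5)| = 4 + 1 = 5
d(p, Hub-C) = |-0.5−6| + |-6−(-3.5)| = 6.5 + 2.5 = 9
d(p, Hub-D) = |-0.5−(-2)| + |-6−4| = 1.5 + 10 = 11.5
d(p, Hub-E) = |-0.5−(-4)| + |-6−(-0.5)| = 3.5 + 5.5 = 9
d(p, Hub-F) = |-0.5−(-0.5)| + |-6−3.5| = 0 + 9.5 = 9.5
d(p, Hub-G) = |-0.5−(-0.5)| + |-6−6| = 0 + 12 = 12
d(p, Hub-H) = |-0.5−(-2.5)| + |-6−5| = 2 + 11 = 13
The largest is to Hub-H.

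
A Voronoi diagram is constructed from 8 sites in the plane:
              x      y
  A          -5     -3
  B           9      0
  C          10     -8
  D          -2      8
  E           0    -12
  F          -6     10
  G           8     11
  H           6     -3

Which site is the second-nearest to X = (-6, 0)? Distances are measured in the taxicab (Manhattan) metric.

d(X,A) = 1 + 3 = 4
d(X,B) = 15 + 0 = 15
d(X,C) = 16 + 8 = 24
d(X,D) = 4 + 8 = 12
d(X,E) = 6 + 12 = 18
d(X,F) = 0 + 10 = 10
d(X,G) = 14 + 11 = 25
d(X,H) = 12 + 3 = 15
Sorted ascending: A, F, D, … — the second-nearest is F.

F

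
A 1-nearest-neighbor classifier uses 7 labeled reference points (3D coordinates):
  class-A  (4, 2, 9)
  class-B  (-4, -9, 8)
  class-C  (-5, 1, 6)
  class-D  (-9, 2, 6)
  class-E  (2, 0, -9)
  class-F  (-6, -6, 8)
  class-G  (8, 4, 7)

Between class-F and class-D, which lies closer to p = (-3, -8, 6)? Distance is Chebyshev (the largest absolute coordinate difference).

d(p, class-F) = max(3, 2, 2) = 3
d(p, class-D) = max(6, 10, 0) = 10
3 < 10, so class-F is closer.

class-F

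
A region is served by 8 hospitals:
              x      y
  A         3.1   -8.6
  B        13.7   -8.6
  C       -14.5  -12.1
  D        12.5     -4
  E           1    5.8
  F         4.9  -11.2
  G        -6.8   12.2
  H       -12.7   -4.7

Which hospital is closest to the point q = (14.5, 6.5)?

D

Since √ is increasing, it suffices to compare squared distances:
|qA|² = (14.5−3.1)² + (6.5−(-8.6))² = 129.96 + 228.01 = 357.97
|qB|² = (14.5−13.7)² + (6.5−(-8.6))² = 0.64 + 228.01 = 228.65
|qC|² = (14.5−(-14.5))² + (6.5−(-12.1))² = 841 + 345.96 = 1186.96
|qD|² = (14.5−12.5)² + (6.5−(-4))² = 4 + 110.25 = 114.25
|qE|² = (14.5−1)² + (6.5−5.8)² = 182.25 + 0.49 = 182.74
|qF|² = (14.5−4.9)² + (6.5−(-11.2))² = 92.16 + 313.29 = 405.45
|qG|² = (14.5−(-6.8))² + (6.5−12.2)² = 453.69 + 32.49 = 486.18
|qH|² = (14.5−(-12.7))² + (6.5−(-4.7))² = 739.84 + 125.44 = 865.28
Minimum is at D.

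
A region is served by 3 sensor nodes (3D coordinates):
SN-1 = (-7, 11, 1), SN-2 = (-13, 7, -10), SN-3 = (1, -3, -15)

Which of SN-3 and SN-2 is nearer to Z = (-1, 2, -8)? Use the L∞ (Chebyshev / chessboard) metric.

SN-3

d(Z, SN-3) = max(2, 5, 7) = 7
d(Z, SN-2) = max(12, 5, 2) = 12
7 < 12, so SN-3 is closer.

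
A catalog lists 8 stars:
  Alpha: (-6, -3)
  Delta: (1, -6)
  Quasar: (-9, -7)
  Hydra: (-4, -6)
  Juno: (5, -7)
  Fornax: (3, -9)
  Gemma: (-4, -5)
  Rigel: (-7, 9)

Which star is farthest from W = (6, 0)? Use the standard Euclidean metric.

Compare squared distances (the ordering matches that of the actual distances):
d²(W, Alpha) = (6−(-6))² + (0−(-3))² = 144 + 9 = 153
d²(W, Delta) = (6−1)² + (0−(-6))² = 25 + 36 = 61
d²(W, Quasar) = (6−(-9))² + (0−(-7))² = 225 + 49 = 274
d²(W, Hydra) = (6−(-4))² + (0−(-6))² = 100 + 36 = 136
d²(W, Juno) = (6−5)² + (0−(-7))² = 1 + 49 = 50
d²(W, Fornax) = (6−3)² + (0−(-9))² = 9 + 81 = 90
d²(W, Gemma) = (6−(-4))² + (0−(-5))² = 100 + 25 = 125
d²(W, Rigel) = (6−(-7))² + (0−9)² = 169 + 81 = 250
The largest is to Quasar.

Quasar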